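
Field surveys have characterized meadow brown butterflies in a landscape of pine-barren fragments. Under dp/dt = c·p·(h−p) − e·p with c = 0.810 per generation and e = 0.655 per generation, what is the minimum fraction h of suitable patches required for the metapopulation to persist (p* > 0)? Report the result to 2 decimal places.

p* = h − e/c is positive only when h > e/c.
h_min = e/c = 0.655/0.810 = 0.8086.

0.81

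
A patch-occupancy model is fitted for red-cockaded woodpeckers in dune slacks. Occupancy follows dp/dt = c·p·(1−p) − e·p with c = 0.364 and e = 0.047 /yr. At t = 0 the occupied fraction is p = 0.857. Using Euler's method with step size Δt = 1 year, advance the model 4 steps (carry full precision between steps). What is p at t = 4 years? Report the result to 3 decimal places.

0.868

Update rule: p ← p + [c·p·(1−p) − e·p]·Δt with Δt = 1.
  1  |  dp/dt·Δt = +0.004330  |  p_1 = 0.861330
  2  |  dp/dt·Δt = +0.002994  |  p_2 = 0.864324
  3  |  dp/dt·Δt = +0.002062  |  p_3 = 0.866386
  4  |  dp/dt·Δt = +0.001417  |  p_4 = 0.867803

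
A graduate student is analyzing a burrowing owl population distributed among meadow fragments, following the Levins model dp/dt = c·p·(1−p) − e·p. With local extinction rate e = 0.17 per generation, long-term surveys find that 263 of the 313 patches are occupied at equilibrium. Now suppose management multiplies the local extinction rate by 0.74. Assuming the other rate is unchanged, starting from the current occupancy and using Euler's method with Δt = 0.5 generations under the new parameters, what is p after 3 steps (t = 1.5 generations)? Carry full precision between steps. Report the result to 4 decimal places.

0.8751

Observed p* = 263/313 = 0.84026.
Balance c(1−p*) = e gives c = e/(1 − 0.84026) = 0.17/0.15974 = 1.06420.
Starting from p₀ = 0.84026; update p ← p + (dp/dt)·Δt with the new parameters.
t = 0.5: p = 0.84026 + (+0.01857) = 0.85883
t = 1: p = 0.85883 + (+0.01049) = 0.86932
t = 1.5: p = 0.86932 + (+0.00577) = 0.87509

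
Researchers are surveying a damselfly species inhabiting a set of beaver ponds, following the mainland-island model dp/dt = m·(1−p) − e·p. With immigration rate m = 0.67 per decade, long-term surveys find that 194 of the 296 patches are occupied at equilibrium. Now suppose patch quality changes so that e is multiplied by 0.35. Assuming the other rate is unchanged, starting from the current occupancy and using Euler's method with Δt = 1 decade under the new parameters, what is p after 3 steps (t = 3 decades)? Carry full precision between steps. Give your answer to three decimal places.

0.843

Observed p* = 194/296 = 0.65541.
Balance m(1−p*) = e·p* gives e = m(1−p*)/p* = 0.67×0.34459/0.65541 = 0.35227.
Starting from p₀ = 0.65541; update p ← p + (dp/dt)·Δt with the new parameters.
p: 0.65541 → 0.80548  (Δp = +0.15007)
p: 0.80548 → 0.83650  (Δp = +0.03102)
p: 0.83650 → 0.84291  (Δp = +0.00641)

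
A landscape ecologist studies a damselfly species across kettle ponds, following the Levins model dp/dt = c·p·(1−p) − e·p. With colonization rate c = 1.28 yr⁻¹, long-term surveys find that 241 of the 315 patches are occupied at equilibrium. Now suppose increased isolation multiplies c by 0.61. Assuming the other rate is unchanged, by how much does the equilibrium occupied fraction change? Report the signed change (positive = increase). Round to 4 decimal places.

-0.1502

Observed p* = 241/315 = 0.76508.
Balance c(1−p*) = e gives e = 1.28×(1 − 0.76508) = 0.30070.
New p* = 1 − e/c = 1 − 0.30070/0.78080 = 0.61488.
Δp* = 0.61488 − 0.76508 = -0.15020.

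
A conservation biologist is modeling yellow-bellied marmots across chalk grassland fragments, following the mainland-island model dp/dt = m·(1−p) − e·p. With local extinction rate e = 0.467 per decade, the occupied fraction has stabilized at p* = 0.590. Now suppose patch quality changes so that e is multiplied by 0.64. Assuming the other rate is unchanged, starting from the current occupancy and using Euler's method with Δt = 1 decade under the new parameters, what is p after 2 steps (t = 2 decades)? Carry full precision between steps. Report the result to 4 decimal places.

0.6921

Balance m(1−p*) = e·p* gives m = e·p*/(1−p*) = 0.467×0.59000/0.41000 = 0.67202.
Starting from p₀ = 0.59000; update p ← p + (dp/dt)·Δt with the new parameters.
  1  |  dp/dt·Δt = +0.099191  |  p_1 = 0.689191
  2  |  dp/dt·Δt = +0.002886  |  p_2 = 0.692077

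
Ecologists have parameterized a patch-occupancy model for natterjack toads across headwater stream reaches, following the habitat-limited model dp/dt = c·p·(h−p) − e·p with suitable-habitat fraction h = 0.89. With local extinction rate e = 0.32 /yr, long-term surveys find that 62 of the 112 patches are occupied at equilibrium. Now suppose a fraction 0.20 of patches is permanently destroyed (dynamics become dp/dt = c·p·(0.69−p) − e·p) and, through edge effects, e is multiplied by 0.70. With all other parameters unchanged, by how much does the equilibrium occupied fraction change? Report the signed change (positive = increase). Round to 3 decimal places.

Observed p* = 62/112 = 0.55357.
Balance c(h−p*) = e gives c = e/(0.89 − 0.55357) = 0.32/0.33643 = 0.95116.
New p* = 0.69 − e/c = 0.69 − 0.22400/0.95116 = 0.45450.
Δp* = 0.45450 − 0.55357 = -0.09907.

-0.099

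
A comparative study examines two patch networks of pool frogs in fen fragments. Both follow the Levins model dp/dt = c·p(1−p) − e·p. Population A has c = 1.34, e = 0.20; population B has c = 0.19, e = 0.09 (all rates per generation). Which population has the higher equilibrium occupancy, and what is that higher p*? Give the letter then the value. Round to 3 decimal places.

A, 0.851

A: p*_A = 1 − 0.20/1.34 = 0.8507.
B: p*_B = 1 − 0.09/0.19 = 0.5263.
A is higher at 0.8507.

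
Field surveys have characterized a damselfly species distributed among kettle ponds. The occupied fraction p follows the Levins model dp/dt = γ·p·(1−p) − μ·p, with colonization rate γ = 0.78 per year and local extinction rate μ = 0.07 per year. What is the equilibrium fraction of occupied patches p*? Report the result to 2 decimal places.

0.91

At equilibrium, colonization balances extinction: γ·p*·(1−p*) = μ·p*.
So p* = 1 − μ/γ = 1 − 0.07/0.78 = 1 − 0.0897 = 0.9103.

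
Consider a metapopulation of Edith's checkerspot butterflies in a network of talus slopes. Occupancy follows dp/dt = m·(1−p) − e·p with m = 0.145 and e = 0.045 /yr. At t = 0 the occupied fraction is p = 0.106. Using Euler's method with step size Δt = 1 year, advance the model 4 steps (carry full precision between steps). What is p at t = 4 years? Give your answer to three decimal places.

Update rule: p ← p + [m·(1−p) − e·p]·Δt with Δt = 1.
t = 1: p = 0.10600 + (+0.12486) = 0.23086
t = 2: p = 0.23086 + (+0.10114) = 0.33200
t = 3: p = 0.33200 + (+0.08192) = 0.41392
t = 4: p = 0.41392 + (+0.06636) = 0.48027

0.480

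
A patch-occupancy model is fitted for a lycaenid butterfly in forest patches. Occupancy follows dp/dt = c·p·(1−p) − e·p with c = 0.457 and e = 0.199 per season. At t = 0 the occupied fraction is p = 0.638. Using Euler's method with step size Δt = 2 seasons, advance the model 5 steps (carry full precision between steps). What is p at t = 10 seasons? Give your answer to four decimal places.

Update rule: p ← p + [c·p·(1−p) − e·p]·Δt with Δt = 2.
step 1: Δp = -0.04283, p = 0.59517
step 2: Δp = -0.01666, p = 0.57851
step 3: Δp = -0.00738, p = 0.57113
step 4: Δp = -0.00343, p = 0.56770
step 5: Δp = -0.00163, p = 0.56606

0.5661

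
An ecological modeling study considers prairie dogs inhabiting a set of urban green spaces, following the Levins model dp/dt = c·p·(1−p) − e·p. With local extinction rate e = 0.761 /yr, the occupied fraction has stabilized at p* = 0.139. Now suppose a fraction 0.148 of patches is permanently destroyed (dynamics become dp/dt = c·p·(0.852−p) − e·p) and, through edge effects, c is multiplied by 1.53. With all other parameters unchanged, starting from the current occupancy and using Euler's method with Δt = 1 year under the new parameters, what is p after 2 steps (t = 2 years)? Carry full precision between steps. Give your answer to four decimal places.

Balance c(1−p*) = e gives c = e/(1 − 0.13900) = 0.761/0.86100 = 0.88386.
Starting from p₀ = 0.13900; update p ← p + (dp/dt)·Δt with the new parameters.
t = 1: p = 0.13900 + (+0.02824) = 0.16724
t = 2: p = 0.16724 + (+0.02759) = 0.19484

0.1948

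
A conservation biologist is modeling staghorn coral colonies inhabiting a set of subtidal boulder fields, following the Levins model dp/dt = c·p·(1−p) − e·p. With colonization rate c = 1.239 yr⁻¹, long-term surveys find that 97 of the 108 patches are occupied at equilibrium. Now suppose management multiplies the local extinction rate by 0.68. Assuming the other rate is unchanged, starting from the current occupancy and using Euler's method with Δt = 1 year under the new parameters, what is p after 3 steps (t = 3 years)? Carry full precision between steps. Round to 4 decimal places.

Observed p* = 97/108 = 0.89815.
Balance c(1−p*) = e gives e = 1.239×(1 − 0.89815) = 0.12619.
Starting from p₀ = 0.89815; update p ← p + (dp/dt)·Δt with the new parameters.
  1  |  dp/dt·Δt = +0.036269  |  p_1 = 0.934417
  2  |  dp/dt·Δt = -0.004257  |  p_2 = 0.930161
  3  |  dp/dt·Δt = +0.000668  |  p_3 = 0.930829

0.9308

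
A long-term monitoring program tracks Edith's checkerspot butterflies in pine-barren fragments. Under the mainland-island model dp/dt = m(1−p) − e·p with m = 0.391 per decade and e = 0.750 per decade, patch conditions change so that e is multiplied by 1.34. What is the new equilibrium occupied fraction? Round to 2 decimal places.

0.28

Before: p* = 0.391/(0.391+0.750) = 0.3427.
After: m = 0.391, e = 1.005; p* = 0.391/1.3960 = 0.2801.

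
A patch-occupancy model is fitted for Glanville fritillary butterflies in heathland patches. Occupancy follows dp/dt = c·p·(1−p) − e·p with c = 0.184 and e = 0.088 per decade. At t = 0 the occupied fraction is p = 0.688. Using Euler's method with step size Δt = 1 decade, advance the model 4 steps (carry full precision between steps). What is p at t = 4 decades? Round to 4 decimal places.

Update rule: p ← p + [c·p·(1−p) − e·p]·Δt with Δt = 1.
p: 0.68800 → 0.66695  (Δp = -0.02105)
p: 0.66695 → 0.64913  (Δp = -0.01782)
p: 0.64913 → 0.63392  (Δp = -0.01522)
p: 0.63392 → 0.62083  (Δp = -0.01308)

0.6208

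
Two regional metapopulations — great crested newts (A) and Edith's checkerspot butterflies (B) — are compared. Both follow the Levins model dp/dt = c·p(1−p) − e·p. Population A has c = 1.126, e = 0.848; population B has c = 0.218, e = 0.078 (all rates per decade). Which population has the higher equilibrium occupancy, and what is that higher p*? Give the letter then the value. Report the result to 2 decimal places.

B, 0.64

A: p*_A = 1 − 0.848/1.126 = 0.2469.
B: p*_B = 1 − 0.078/0.218 = 0.6422.
B is higher at 0.6422.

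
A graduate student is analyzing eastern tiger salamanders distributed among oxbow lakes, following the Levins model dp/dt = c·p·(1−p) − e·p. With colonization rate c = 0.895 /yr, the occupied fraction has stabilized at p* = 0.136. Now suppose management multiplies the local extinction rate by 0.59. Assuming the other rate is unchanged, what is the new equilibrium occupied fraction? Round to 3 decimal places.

0.490

Balance c(1−p*) = e gives e = 0.895×(1 − 0.13600) = 0.77328.
New p* = 1 − e/c = 1 − 0.45624/0.89500 = 0.49023.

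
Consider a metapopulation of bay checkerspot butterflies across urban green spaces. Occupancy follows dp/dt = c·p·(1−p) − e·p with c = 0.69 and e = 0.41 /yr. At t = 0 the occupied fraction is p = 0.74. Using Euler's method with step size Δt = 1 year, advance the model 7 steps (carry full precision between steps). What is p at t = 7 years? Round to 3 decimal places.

Update rule: p ← p + [c·p·(1−p) − e·p]·Δt with Δt = 1.
t = 1: p = 0.74000 + (-0.17064) = 0.56936
t = 2: p = 0.56936 + (-0.06426) = 0.50510
t = 3: p = 0.50510 + (-0.03461) = 0.47049
t = 4: p = 0.47049 + (-0.02100) = 0.44949
t = 5: p = 0.44949 + (-0.01355) = 0.43594
t = 6: p = 0.43594 + (-0.00907) = 0.42687
t = 7: p = 0.42687 + (-0.00621) = 0.42066

0.421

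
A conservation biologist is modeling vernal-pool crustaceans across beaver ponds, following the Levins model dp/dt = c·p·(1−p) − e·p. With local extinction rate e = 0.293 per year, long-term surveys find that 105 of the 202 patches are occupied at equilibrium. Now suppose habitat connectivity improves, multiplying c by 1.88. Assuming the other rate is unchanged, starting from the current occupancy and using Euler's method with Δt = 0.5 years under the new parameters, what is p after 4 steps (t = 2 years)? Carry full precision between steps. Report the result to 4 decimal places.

Observed p* = 105/202 = 0.51980.
Balance c(1−p*) = e gives c = e/(1 − 0.51980) = 0.293/0.48020 = 0.61016.
Starting from p₀ = 0.51980; update p ← p + (dp/dt)·Δt with the new parameters.
step 1: Δp = +0.06701, p = 0.58681
step 2: Δp = +0.05310, p = 0.63991
step 3: Δp = +0.03841, p = 0.67833
step 4: Δp = +0.02577, p = 0.70410

0.7041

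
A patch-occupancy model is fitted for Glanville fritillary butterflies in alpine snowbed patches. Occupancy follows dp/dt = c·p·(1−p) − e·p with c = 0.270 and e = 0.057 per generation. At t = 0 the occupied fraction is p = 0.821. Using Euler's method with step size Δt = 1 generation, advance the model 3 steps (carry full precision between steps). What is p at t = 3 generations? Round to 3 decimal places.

Update rule: p ← p + [c·p·(1−p) − e·p]·Δt with Δt = 1.
p: 0.82100 → 0.81388  (Δp = -0.00712)
p: 0.81388 → 0.80839  (Δp = -0.00549)
p: 0.80839 → 0.80413  (Δp = -0.00426)

0.804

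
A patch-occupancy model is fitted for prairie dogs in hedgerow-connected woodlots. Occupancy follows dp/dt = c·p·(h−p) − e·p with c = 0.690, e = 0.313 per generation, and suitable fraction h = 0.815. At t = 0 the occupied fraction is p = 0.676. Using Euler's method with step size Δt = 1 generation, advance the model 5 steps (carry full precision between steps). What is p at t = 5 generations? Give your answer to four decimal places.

0.3976

Update rule: p ← p + [c·p·(h−p) − e·p]·Δt with Δt = 1.
p: 0.67600 → 0.52925  (Δp = -0.14675)
p: 0.52925 → 0.46794  (Δp = -0.06130)
p: 0.46794 → 0.43354  (Δp = -0.03441)
p: 0.43354 → 0.41195  (Δp = -0.02159)
p: 0.41195 → 0.39757  (Δp = -0.01438)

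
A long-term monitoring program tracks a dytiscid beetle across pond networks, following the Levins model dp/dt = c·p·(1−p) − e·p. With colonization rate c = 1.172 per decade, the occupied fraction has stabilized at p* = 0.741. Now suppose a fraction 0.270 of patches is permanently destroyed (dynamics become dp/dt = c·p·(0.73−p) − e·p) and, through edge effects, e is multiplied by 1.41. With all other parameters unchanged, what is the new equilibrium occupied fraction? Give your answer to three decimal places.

Balance c(1−p*) = e gives e = 1.172×(1 − 0.74100) = 0.30355.
New p* = 0.73 − e/c = 0.73 − 0.42801/1.17200 = 0.36480.

0.365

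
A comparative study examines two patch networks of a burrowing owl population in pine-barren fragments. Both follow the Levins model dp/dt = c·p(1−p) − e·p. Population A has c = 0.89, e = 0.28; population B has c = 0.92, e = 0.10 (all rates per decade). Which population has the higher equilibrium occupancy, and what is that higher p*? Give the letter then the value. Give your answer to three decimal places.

B, 0.891

A: p*_A = 1 − 0.28/0.89 = 0.6854.
B: p*_B = 1 − 0.10/0.92 = 0.8913.
B is higher at 0.8913.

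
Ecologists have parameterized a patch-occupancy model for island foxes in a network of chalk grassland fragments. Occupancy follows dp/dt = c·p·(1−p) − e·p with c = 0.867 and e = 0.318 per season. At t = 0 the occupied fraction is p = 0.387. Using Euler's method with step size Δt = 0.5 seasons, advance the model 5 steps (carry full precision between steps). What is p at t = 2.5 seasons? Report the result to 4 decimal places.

Update rule: p ← p + [c·p·(1−p) − e·p]·Δt with Δt = 0.5.
step 1: Δp = +0.04131, p = 0.42831
step 2: Δp = +0.03805, p = 0.46635
step 3: Δp = +0.03373, p = 0.50009
step 4: Δp = +0.02886, p = 0.52895
step 5: Δp = +0.02391, p = 0.55286

0.5529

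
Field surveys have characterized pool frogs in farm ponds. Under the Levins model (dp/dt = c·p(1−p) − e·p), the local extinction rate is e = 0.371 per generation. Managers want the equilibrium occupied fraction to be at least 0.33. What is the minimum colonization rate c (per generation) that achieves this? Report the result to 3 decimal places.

p* = 1 − e/c ≥ 0.33 requires e/c ≤ 0.6700, i.e. c ≥ e/0.6700.
c_min = 0.371/0.6700 = 0.5537.

0.554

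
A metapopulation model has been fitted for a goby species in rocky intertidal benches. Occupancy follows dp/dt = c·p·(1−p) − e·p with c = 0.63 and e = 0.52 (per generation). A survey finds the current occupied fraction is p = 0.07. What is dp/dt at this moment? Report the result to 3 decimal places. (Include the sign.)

Colonization term: c·p·(1−p) = 0.63×0.07×0.9300 = 0.04101.
Extinction term: e·p = 0.03640.
dp/dt = 0.04101 − 0.03640 = 0.00461.

0.005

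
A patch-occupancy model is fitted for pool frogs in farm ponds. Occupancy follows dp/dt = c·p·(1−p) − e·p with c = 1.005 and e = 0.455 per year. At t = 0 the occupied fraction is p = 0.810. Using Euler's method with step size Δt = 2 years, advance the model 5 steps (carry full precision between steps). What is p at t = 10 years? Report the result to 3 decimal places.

Update rule: p ← p + [c·p·(1−p) − e·p]·Δt with Δt = 2.
t = 2: p = 0.81000 + (-0.42776) = 0.38224
t = 4: p = 0.38224 + (+0.12679) = 0.50903
t = 6: p = 0.50903 + (+0.03912) = 0.54815
t = 8: p = 0.54815 + (-0.00098) = 0.54717
t = 10: p = 0.54717 + (+0.00010) = 0.54727

0.547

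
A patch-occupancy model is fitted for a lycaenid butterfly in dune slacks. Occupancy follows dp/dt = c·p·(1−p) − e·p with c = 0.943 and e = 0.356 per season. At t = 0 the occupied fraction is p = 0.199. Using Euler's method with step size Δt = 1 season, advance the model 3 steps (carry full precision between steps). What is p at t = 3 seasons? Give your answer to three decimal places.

Update rule: p ← p + [c·p·(1−p) − e·p]·Δt with Δt = 1.
p: 0.19900 → 0.27847  (Δp = +0.07947)
p: 0.27847 → 0.36881  (Δp = +0.09034)
p: 0.36881 → 0.45703  (Δp = +0.08822)

0.457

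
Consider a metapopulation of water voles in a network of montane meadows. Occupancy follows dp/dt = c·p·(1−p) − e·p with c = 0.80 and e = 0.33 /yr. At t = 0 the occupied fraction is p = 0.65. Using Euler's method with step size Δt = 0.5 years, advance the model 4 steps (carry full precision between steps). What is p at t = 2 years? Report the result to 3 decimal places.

0.607

Update rule: p ← p + [c·p·(1−p) − e·p]·Δt with Δt = 0.5.
t = 0.5: p = 0.65000 + (-0.01625) = 0.63375
t = 1: p = 0.63375 + (-0.01172) = 0.62203
t = 1.5: p = 0.62203 + (-0.00859) = 0.61344
t = 2: p = 0.61344 + (-0.00636) = 0.60707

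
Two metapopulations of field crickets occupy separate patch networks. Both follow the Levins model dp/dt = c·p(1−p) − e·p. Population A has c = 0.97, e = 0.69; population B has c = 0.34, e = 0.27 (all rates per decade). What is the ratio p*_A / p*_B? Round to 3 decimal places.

1.402

A: p*_A = 1 − 0.69/0.97 = 0.2887.
B: p*_B = 1 − 0.27/0.34 = 0.2059.
p*_A / p*_B = 0.2887/0.2059 = 1.4021.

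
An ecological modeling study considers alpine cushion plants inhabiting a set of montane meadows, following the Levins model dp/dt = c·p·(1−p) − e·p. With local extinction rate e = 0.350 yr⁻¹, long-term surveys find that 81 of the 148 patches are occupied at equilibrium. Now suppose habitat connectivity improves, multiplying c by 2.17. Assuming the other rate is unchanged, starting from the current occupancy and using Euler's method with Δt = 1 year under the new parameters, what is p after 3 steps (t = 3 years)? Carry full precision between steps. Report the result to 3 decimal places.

0.789

Observed p* = 81/148 = 0.54730.
Balance c(1−p*) = e gives c = e/(1 − 0.54730) = 0.350/0.45270 = 0.77313.
Starting from p₀ = 0.54730; update p ← p + (dp/dt)·Δt with the new parameters.
step 1: Δp = +0.22412, p = 0.77142
step 2: Δp = +0.02584, p = 0.79726
step 3: Δp = -0.00786, p = 0.78940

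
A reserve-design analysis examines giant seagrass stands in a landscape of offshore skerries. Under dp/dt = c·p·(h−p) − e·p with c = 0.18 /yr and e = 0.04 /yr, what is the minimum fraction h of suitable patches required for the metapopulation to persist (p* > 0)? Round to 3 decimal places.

0.222

p* = h − e/c is positive only when h > e/c.
h_min = e/c = 0.04/0.18 = 0.2222.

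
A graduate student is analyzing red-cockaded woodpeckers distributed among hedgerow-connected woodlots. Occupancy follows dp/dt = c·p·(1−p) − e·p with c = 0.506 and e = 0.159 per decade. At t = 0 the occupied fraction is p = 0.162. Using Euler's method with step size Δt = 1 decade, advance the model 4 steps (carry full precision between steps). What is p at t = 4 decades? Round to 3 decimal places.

Update rule: p ← p + [c·p·(1−p) − e·p]·Δt with Δt = 1.
p: 0.16200 → 0.20493  (Δp = +0.04293)
p: 0.20493 → 0.25480  (Δp = +0.04986)
p: 0.25480 → 0.31036  (Δp = +0.05556)
p: 0.31036 → 0.36932  (Δp = +0.05896)

0.369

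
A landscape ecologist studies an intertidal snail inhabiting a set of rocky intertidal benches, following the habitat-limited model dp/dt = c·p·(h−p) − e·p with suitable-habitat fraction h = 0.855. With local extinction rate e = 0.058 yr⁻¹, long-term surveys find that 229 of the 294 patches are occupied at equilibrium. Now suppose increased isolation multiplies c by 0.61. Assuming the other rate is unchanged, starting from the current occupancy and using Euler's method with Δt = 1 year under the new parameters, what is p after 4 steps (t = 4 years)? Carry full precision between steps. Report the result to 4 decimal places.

0.7388

Observed p* = 229/294 = 0.77891.
Balance c(h−p*) = e gives c = e/(0.855 − 0.77891) = 0.058/0.07609 = 0.76227.
Starting from p₀ = 0.77891; update p ← p + (dp/dt)·Δt with the new parameters.
p: 0.77891 → 0.76129  (Δp = -0.01762)
p: 0.76129 → 0.75031  (Δp = -0.01098)
p: 0.75031 → 0.74332  (Δp = -0.00699)
p: 0.74332 → 0.73881  (Δp = -0.00451)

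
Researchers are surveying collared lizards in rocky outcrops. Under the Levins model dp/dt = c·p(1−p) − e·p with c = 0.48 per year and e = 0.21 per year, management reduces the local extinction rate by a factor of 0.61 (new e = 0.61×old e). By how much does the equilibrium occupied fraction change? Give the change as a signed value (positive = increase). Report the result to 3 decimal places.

0.171

Before: p* = 1 − 0.21/0.48 = 0.5625.
After the change, c = 0.48, e = 0.1281, so p* = 1 − 0.1281/0.48 = 0.7331.
Δp* = 0.7331 − 0.5625 = +0.1706.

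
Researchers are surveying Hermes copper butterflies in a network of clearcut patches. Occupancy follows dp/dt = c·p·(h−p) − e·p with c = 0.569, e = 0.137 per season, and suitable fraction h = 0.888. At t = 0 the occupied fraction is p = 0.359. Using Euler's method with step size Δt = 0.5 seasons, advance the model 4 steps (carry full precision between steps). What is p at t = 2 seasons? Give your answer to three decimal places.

Update rule: p ← p + [c·p·(h−p) − e·p]·Δt with Δt = 0.5.
step 1: Δp = +0.02944, p = 0.38844
step 2: Δp = +0.02860, p = 0.41704
step 3: Δp = +0.02731, p = 0.44435
step 4: Δp = +0.02565, p = 0.47000

0.470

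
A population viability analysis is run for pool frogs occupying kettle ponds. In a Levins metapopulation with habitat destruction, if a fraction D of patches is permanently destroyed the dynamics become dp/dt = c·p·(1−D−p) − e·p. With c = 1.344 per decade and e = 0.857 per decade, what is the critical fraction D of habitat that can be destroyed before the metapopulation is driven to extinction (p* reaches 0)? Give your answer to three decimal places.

The nontrivial equilibrium is p* = (1−D) − e/c; extinction occurs when this hits zero.
So D_crit = 1 − e/c = 1 − 0.857/1.344 = 1 − 0.6376 = 0.3624.
This equals the undisturbed p*, a classic result of Lande's extension.

0.362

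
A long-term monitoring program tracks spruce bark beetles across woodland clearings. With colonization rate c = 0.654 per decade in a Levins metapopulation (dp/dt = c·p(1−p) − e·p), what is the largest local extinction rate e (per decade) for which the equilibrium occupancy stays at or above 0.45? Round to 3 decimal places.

1 − e/c ≥ 0.45 ⇒ e ≤ c(1 − 0.45) = 0.654 × 0.5500.
e_max = 0.3597.

0.360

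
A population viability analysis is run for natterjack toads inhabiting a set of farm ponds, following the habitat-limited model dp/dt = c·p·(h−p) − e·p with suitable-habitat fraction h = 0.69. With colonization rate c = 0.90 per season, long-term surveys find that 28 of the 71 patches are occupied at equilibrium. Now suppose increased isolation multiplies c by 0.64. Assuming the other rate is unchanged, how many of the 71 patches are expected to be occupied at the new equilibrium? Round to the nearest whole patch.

16

Observed p* = 28/71 = 0.39437.
Balance c(h−p*) = e gives e = 0.90×(0.69 − 0.39437) = 0.26607.
New p* = 0.69 − e/c = 0.69 − 0.26607/0.57600 = 0.22807.
Expected occupied = 71 × 0.22807 = 16.19 ≈ 16.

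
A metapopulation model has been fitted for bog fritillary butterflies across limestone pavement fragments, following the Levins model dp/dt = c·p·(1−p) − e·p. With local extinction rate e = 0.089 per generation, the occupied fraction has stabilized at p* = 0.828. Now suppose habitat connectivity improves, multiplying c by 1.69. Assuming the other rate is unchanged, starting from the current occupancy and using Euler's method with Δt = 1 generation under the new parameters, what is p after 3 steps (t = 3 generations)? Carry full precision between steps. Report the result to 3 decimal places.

0.897

Balance c(1−p*) = e gives c = e/(1 − 0.82800) = 0.089/0.17200 = 0.51744.
Starting from p₀ = 0.82800; update p ← p + (dp/dt)·Δt with the new parameters.
t = 1: p = 0.82800 + (+0.05085) = 0.87885
t = 2: p = 0.87885 + (+0.01489) = 0.89374
t = 3: p = 0.89374 + (+0.00351) = 0.89725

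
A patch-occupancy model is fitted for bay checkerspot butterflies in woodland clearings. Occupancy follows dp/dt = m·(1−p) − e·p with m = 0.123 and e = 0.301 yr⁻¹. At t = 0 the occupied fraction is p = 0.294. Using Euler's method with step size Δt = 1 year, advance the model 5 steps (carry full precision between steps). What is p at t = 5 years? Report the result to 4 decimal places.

0.2903

Update rule: p ← p + [m·(1−p) − e·p]·Δt with Δt = 1.
t = 1: p = 0.29400 + (-0.00166) = 0.29234
t = 2: p = 0.29234 + (-0.00095) = 0.29139
t = 3: p = 0.29139 + (-0.00055) = 0.29084
t = 4: p = 0.29084 + (-0.00032) = 0.29052
t = 5: p = 0.29052 + (-0.00018) = 0.29034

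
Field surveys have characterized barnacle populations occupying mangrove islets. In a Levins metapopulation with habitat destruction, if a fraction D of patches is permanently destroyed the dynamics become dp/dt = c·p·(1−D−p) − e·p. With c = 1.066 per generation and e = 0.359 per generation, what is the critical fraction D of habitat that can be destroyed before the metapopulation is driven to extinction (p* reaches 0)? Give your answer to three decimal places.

The nontrivial equilibrium is p* = (1−D) − e/c; extinction occurs when this hits zero.
So D_crit = 1 − e/c = 1 − 0.359/1.066 = 1 − 0.3368 = 0.6632.
Note this equals the original equilibrium occupancy — the Levins extinction-debt result.

0.663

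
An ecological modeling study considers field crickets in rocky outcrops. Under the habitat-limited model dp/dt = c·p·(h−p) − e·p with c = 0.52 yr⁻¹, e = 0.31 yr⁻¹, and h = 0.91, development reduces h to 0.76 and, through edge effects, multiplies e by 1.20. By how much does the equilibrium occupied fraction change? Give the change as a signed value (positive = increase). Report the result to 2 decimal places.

Before: p* = h − e/c = 0.91 − 0.31/0.52 = 0.91 − 0.5962 = 0.3138.
After: c = 0.52, e = 0.372, h = 0.76; p* = 0.76 − 0.372/0.52 = 0.0446.
Δp* = 0.0446 − 0.3138 = -0.2692.

-0.27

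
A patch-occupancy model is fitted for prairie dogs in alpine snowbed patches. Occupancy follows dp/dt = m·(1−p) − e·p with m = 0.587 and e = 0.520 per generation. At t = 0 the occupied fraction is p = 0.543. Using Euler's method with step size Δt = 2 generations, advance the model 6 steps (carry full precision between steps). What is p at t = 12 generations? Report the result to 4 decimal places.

0.5710

Update rule: p ← p + [m·(1−p) − e·p]·Δt with Δt = 2.
p: 0.54300 → 0.51480  (Δp = -0.02820)
p: 0.51480 → 0.54904  (Δp = +0.03424)
p: 0.54904 → 0.50747  (Δp = -0.04156)
p: 0.50747 → 0.55793  (Δp = +0.05046)
p: 0.55793 → 0.49667  (Δp = -0.06126)
p: 0.49667 → 0.57104  (Δp = +0.07437)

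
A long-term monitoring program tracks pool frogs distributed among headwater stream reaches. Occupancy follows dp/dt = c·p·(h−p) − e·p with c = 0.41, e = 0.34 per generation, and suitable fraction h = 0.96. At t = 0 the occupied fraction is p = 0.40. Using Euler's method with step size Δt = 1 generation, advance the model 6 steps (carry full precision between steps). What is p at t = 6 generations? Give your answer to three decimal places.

Update rule: p ← p + [c·p·(h−p) − e·p]·Δt with Δt = 1.
  1  |  dp/dt·Δt = -0.044160  |  p_1 = 0.355840
  2  |  dp/dt·Δt = -0.032842  |  p_2 = 0.322998
  3  |  dp/dt·Δt = -0.025462  |  p_3 = 0.297536
  4  |  dp/dt·Δt = -0.020348  |  p_4 = 0.277188
  5  |  dp/dt·Δt = -0.016644  |  p_5 = 0.260544
  6  |  dp/dt·Δt = -0.013867  |  p_6 = 0.246677

0.247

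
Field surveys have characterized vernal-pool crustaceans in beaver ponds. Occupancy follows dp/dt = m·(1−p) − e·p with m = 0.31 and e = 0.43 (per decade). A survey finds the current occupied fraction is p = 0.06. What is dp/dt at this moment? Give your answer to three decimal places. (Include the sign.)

0.266

Colonization term: m·(1−p) = 0.31×0.9400 = 0.29140.
Extinction term: e·p = 0.02580.
dp/dt = 0.29140 − 0.02580 = 0.26560.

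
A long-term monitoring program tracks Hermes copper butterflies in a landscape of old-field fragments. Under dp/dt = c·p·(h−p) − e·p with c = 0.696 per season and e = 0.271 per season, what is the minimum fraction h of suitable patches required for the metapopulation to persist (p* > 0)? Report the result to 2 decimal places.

p* = h − e/c is positive only when h > e/c.
h_min = e/c = 0.271/0.696 = 0.3894.

0.39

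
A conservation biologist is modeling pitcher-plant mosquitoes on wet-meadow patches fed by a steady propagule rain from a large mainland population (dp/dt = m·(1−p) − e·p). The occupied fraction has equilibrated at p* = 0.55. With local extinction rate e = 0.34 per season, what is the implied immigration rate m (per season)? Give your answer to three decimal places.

0.416

At equilibrium m(1−p*) = e·p*, so m = e·p*/(1−p*).
m = 0.34 × 0.55 / 0.4500 = 0.1870/0.4500 = 0.4156.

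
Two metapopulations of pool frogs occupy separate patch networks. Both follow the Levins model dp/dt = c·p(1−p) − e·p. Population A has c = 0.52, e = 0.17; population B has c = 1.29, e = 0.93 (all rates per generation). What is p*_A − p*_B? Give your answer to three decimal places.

0.394

A: p*_A = 1 − 0.17/0.52 = 0.6731.
B: p*_B = 1 − 0.93/1.29 = 0.2791.
p*_A − p*_B = 0.6731 − 0.2791 = 0.3940.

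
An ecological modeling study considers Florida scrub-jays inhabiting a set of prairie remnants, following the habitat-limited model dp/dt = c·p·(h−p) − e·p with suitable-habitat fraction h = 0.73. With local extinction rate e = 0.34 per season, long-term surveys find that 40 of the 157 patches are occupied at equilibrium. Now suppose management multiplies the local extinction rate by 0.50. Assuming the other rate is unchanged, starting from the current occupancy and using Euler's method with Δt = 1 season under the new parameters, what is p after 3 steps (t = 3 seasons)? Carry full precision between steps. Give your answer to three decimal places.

0.377

Observed p* = 40/157 = 0.25478.
Balance c(h−p*) = e gives c = e/(0.73 − 0.25478) = 0.34/0.47522 = 0.71545.
Starting from p₀ = 0.25478; update p ← p + (dp/dt)·Δt with the new parameters.
t = 1: p = 0.25478 + (+0.04331) = 0.29809
t = 2: p = 0.29809 + (+0.04144) = 0.33953
t = 3: p = 0.33953 + (+0.03713) = 0.37666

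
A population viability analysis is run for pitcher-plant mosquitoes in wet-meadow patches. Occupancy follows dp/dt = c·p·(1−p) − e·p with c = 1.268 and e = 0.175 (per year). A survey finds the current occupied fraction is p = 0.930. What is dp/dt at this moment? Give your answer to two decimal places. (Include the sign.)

-0.08

Colonization term: c·p·(1−p) = 1.268×0.930×0.0700 = 0.08255.
Extinction term: e·p = 0.16275.
dp/dt = 0.08255 − 0.16275 = -0.08020.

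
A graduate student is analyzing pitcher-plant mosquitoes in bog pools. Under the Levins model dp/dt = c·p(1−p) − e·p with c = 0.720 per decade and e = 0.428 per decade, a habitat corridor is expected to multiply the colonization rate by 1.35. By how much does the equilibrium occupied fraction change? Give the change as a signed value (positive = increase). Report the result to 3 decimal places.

Before: p* = 1 − 0.428/0.720 = 0.4056.
After the change, c = 0.972, e = 0.428, so p* = 1 − 0.428/0.972 = 0.5597.
Δp* = 0.5597 − 0.4056 = +0.1541.

0.154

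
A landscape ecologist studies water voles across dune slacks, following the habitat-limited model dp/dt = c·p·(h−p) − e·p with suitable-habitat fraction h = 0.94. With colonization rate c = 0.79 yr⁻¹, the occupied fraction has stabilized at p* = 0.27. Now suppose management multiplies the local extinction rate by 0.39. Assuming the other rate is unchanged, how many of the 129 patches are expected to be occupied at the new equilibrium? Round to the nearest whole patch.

Balance c(h−p*) = e gives e = 0.79×(0.94 − 0.27000) = 0.52930.
New p* = 0.94 − e/c = 0.94 − 0.20643/0.79000 = 0.67870.
Expected occupied = 129 × 0.67870 = 87.55 ≈ 88.

88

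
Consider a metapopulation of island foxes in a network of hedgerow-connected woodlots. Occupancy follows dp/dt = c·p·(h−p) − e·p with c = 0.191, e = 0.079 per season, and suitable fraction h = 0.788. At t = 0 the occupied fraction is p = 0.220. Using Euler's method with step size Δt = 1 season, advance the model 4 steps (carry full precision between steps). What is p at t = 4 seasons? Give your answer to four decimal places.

Update rule: p ← p + [c·p·(h−p) − e·p]·Δt with Δt = 1.
step 1: Δp = +0.00649, p = 0.22649
step 2: Δp = +0.00640, p = 0.23289
step 3: Δp = +0.00629, p = 0.23918
step 4: Δp = +0.00618, p = 0.24536

0.2454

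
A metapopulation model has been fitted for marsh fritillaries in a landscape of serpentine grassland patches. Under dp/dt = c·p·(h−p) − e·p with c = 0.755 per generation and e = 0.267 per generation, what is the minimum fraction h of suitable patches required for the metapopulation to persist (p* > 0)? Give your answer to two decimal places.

0.35

p* = h − e/c is positive only when h > e/c.
h_min = e/c = 0.267/0.755 = 0.3536.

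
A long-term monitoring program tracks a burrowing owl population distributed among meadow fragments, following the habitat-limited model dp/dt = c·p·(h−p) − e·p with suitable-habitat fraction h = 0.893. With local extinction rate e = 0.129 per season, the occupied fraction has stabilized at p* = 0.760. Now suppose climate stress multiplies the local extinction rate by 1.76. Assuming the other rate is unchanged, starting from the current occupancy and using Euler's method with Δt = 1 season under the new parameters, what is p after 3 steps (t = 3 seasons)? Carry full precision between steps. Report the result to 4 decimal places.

Balance c(h−p*) = e gives c = e/(0.893 − 0.76000) = 0.129/0.13300 = 0.96992.
Starting from p₀ = 0.76000; update p ← p + (dp/dt)·Δt with the new parameters.
step 1: Δp = -0.07451, p = 0.68549
step 2: Δp = -0.01767, p = 0.66782
step 3: Δp = -0.00577, p = 0.66206

0.6621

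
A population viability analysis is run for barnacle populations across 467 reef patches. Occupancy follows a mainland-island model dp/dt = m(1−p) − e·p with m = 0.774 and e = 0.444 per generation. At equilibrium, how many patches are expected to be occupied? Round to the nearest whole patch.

p* = m/(m+e) = 0.774/1.2180 = 0.6355.
Expected occupied patches = N × p* = 467 × 0.6355 = 296.76 ≈ 297.

297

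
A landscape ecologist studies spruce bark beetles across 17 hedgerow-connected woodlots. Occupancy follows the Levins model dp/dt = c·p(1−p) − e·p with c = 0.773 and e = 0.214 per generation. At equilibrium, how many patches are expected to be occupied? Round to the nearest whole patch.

12

p* = 1 − e/c = 1 − 0.214/0.773 = 0.7232.
Expected occupied patches = N × p* = 17 × 0.7232 = 12.29 ≈ 12.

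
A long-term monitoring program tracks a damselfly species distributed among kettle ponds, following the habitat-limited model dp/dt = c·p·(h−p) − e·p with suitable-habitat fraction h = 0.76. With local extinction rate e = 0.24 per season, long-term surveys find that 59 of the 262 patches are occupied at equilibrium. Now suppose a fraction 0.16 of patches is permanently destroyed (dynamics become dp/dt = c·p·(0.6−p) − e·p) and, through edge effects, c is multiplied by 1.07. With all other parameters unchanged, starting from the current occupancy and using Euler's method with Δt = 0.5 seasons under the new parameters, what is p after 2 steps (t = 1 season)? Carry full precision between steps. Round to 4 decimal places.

0.2122

Observed p* = 59/262 = 0.22519.
Balance c(h−p*) = e gives c = e/(0.76 − 0.22519) = 0.24/0.53481 = 0.44876.
Starting from p₀ = 0.22519; update p ← p + (dp/dt)·Δt with the new parameters.
step 1: Δp = -0.00676, p = 0.21843
step 2: Δp = -0.00620, p = 0.21223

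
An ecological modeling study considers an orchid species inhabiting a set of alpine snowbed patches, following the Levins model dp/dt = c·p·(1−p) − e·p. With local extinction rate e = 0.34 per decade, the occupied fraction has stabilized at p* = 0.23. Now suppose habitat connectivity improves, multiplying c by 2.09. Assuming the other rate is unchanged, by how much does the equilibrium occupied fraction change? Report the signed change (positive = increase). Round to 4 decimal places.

0.4016

Balance c(1−p*) = e gives c = e/(1 − 0.23000) = 0.34/0.77000 = 0.44156.
New p* = 1 − e/c = 1 − 0.34000/0.92286 = 0.63158.
Δp* = 0.63158 − 0.23000 = +0.40158.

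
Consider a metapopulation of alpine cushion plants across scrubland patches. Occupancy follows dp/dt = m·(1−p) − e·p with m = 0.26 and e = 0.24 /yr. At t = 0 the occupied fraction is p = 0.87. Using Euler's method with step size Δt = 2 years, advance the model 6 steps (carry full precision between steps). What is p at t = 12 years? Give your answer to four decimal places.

0.5200

Update rule: p ← p + [m·(1−p) − e·p]·Δt with Δt = 2.
  1  |  dp/dt·Δt = -0.350000  |  p_1 = 0.520000
  2  |  dp/dt·Δt = +0.000000  |  p_2 = 0.520000
  3  |  dp/dt·Δt = +0.000000  |  p_3 = 0.520000
  4  |  dp/dt·Δt = +0.000000  |  p_4 = 0.520000
  5  |  dp/dt·Δt = +0.000000  |  p_5 = 0.520000
  6  |  dp/dt·Δt = +0.000000  |  p_6 = 0.520000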